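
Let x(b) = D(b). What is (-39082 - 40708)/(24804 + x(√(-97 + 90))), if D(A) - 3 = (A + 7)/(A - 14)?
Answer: -8200018300/2549369321 - 239370*I*√7/17845585247 ≈ -3.2165 - 3.5489e-5*I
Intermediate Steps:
D(A) = 3 + (7 + A)/(-14 + A) (D(A) = 3 + (A + 7)/(A - 14) = 3 + (7 + A)/(-14 + A))
x(b) = (-35 + 4*b)/(-14 + b)
(-39082 - 40708)/(24804 + x(√(-97 + 90))) = (-39082 - 40708)/(24804 + (-35 + 4*√(-97 + 90))/(-14 + √(-97 + 90))) = -79790/(24804 + (-35 + 4*√(-7))/(-14 + √(-7))) = -79790/(24804 + (-35 + 4*(I*√7))/(-14 + I*√7)) = -79790/(24804 + (-35 + 4*I*√7)/(-14 + I*√7))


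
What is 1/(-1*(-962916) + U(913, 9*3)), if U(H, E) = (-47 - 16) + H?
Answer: 1/963766 ≈ 1.0376e-6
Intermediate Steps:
U(H, E) = -63 + H
1/(-1*(-962916) + U(913, 9*3)) = 1/(-1*(-962916) + (-63 + 913)) = 1/(962916 + 850) = 1/963766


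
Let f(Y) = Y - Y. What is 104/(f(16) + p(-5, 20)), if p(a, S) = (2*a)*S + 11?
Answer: -104/189 ≈ -0.55026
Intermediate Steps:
p(a, S) = 11 + 2*S*a (p(a, S) = 2*S*a + 11 = 11 + 2*S*a)
f(Y) = 0
104/(f(16) + p(-5, 20)) = 104/(0 + (11 + 2*20*(-5))) = 104/(0 + (11 - 200)) = 104/(0 - 189) = 104/(-189) = 104*(-1/189) = -104/189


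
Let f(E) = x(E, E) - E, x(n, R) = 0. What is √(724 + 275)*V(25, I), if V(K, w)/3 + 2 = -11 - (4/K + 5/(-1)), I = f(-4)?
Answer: -1836*√111/25 ≈ -773.74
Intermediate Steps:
f(E) = -E (f(E) = 0 - E = -E)
I = 4 (I = -1*(-4) = 4)
V(K, w) = -24 - 12/K (V(K, w) = -6 + 3*(-11 - (4/K + 5/(-1))) = -6 + 3*(-11 - (4/K + 5*(-1))) = -6 + 3*(-11 - (4/K - 5)) = -6 + 3*(-11 - (-5 + 4/K)) = -6 + 3*(-11 + (5 - 4/K)) = -6 + 3*(-6 - 4/K) = -6 + (-18 - 12/K) = -24 - 12/K)
√(724 + 275)*V(25, I) = √(724 + 275)*(-24 - 12/25) = √999*(-24 - 12*1/25) = (3*√111)*(-24 - 12/25) = (3*√111)*(-612/25) = -1836*√111/25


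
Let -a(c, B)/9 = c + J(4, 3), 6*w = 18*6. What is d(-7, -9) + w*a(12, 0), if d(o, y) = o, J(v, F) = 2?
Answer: -2275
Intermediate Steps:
w = 18 (w = (18*6)/6 = (⅙)*108 = 18)
a(c, B) = -18 - 9*c (a(c, B) = -9*(c + 2) = -9*(2 + c) = -18 - 9*c)
d(-7, -9) + w*a(12, 0) = -7 + 18*(-18 - 9*12) = -7 + 18*(-18 - 108) = -7 + 18*(-126) = -7 - 2268 = -2275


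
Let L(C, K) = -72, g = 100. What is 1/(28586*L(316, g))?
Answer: -1/2058192 ≈ -4.8586e-7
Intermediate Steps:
1/(28586*L(316, g)) = 1/(28586*(-72)) = (1/28586)*(-1/72) = -1/2058192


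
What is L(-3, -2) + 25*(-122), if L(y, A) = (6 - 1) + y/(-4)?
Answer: -12177/4 ≈ -3044.3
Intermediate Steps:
L(y, A) = 5 - y/4 (L(y, A) = 5 + y*(-¼) = 5 - y/4)
L(-3, -2) + 25*(-122) = (5 - ¼*(-3)) + 25*(-122) = (5 + ¾) - 3050 = 23/4 - 3050 = -12177/4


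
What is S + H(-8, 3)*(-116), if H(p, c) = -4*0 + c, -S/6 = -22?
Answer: -216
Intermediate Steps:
S = 132 (S = -6*(-22) = 132)
H(p, c) = c (H(p, c) = 0 + c = c)
S + H(-8, 3)*(-116) = 132 + 3*(-116) = 132 - 348 = -216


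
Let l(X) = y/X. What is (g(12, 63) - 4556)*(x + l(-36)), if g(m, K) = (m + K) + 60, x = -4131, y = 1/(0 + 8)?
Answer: 5259791909/288 ≈ 1.8263e+7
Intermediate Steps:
y = 1/8 ≈ 0.12500
l(X) = 1/(8*X)
g(m, K) = 60 + K + m (g(m, K) = (K + m) + 60 = 60 + K + m)
(g(12, 63) - 4556)*(x + l(-36)) = ((60 + 63 + 12) - 4556)*(-4131 + (1/8)/(-36)) = (135 - 4556)*(-4131 + (1/8)*(-1/36)) = -4421*(-4131 - 1/288) = -4421*(-1189729/288) = 5259791909/288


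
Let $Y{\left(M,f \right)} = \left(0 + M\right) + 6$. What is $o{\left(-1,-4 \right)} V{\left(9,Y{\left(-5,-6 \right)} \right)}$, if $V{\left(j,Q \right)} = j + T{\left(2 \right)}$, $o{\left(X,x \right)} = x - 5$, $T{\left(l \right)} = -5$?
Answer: $-36$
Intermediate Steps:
$o{\left(X,x \right)} = -5 + x$
$Y{\left(M,f \right)} = 6 + M$ ($Y{\left(M,f \right)} = M + 6 = 6 + M$)
$V{\left(j,Q \right)} = -5 + j$ ($V{\left(j,Q \right)} = j - 5 = -5 + j$)
$o{\left(-1,-4 \right)} V{\left(9,Y{\left(-5,-6 \right)} \right)} = \left(-5 - 4\right) \left(-5 + 9\right) = \left(-9\right) 4 = -36$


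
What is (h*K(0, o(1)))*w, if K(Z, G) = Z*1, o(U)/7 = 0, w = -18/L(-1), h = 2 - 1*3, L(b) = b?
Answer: 0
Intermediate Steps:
h = -1 (h = 2 - 3 = -1)
w = 18 (w = -18/(-1) = -18*(-1) = 18)
o(U) = 0 (o(U) = 7*0 = 0)
K(Z, G) = Z
(h*K(0, o(1)))*w = -1*0*18 = 0*18 = 0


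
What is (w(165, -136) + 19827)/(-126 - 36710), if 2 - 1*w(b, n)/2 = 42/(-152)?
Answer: -753599/1399768 ≈ -0.53837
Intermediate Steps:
w(b, n) = 173/38 (w(b, n) = 4 - 84/(-152) = 4 - 84*(-1)/152 = 4 - 2*(-21/76) = 4 + 21/38 = 173/38)
(w(165, -136) + 19827)/(-126 - 36710) = (173/38 + 19827)/(-126 - 36710) = (753599/38)/(-36836) = (753599/38)*(-1/36836) = -753599/1399768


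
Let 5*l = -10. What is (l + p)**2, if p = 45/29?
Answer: 169/841 ≈ 0.20095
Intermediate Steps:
l = -2 (l = (1/5)*(-10) = -2)
p = 45/29 (p = 45*(1/29) = 45/29 ≈ 1.5517)
(l + p)**2 = (-2 + 45/29)**2 = (-13/29)**2 = 169/841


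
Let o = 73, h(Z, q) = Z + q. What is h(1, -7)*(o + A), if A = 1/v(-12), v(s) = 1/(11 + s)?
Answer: -432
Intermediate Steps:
A = -1 (A = 1/(1/(11 - 12)) = 1/(1/(-1)) = 1/(-1) = -1)
h(1, -7)*(o + A) = (1 - 7)*(73 - 1) = -6*72 = -432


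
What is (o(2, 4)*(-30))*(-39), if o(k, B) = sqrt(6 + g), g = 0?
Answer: 1170*sqrt(6) ≈ 2865.9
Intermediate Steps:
o(k, B) = sqrt(6) (o(k, B) = sqrt(6 + 0) = sqrt(6))
(o(2, 4)*(-30))*(-39) = (sqrt(6)*(-30))*(-39) = -30*sqrt(6)*(-39) = 1170*sqrt(6)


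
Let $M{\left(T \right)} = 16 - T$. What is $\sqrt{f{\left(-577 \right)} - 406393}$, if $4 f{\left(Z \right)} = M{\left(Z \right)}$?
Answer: $\frac{i \sqrt{1624979}}{2} \approx 637.37 i$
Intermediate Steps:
$f{\left(Z \right)} = 4 - \frac{Z}{4}$ ($f{\left(Z \right)} = \frac{16 - Z}{4} = 4 - \frac{Z}{4}$)
$\sqrt{f{\left(-577 \right)} - 406393} = \sqrt{\left(4 - - \frac{577}{4}\right) - 406393} = \sqrt{\left(4 + \frac{577}{4}\right) - 406393} = \sqrt{\frac{593}{4} - 406393} = \sqrt{- \frac{1624979}{4}} = \frac{i \sqrt{1624979}}{2}$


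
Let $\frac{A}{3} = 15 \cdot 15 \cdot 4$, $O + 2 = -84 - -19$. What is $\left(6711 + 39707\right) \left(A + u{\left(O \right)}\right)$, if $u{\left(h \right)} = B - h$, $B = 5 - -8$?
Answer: $129042040$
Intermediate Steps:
$O = -67$ ($O = -2 - 65 = -67$)
$B = 13$ ($B = 5 + 8 = 13$)
$u{\left(h \right)} = 13 - h$
$A = 2700$ ($A = 3 \cdot 15 \cdot 15 \cdot 4 = 3 \cdot 225 \cdot 4 = 3 \cdot 900 = 2700$)
$\left(6711 + 39707\right) \left(A + u{\left(O \right)}\right) = \left(6711 + 39707\right) \left(2700 + \left(13 - -67\right)\right) = 46418 \left(2700 + \left(13 + 67\right)\right) = 46418 \left(2700 + 80\right) = 46418 \cdot 2780 = 129042040$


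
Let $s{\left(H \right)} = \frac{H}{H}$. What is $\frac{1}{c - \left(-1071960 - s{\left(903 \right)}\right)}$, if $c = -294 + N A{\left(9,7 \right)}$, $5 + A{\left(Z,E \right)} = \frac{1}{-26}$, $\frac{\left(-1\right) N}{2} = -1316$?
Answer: $\frac{13}{13759275} \approx 9.4482 \cdot 10^{-7}$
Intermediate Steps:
$N = 2632$ ($N = \left(-2\right) \left(-1316\right) = 2632$)
$A{\left(Z,E \right)} = - \frac{131}{26}$ ($A{\left(Z,E \right)} = -5 + \frac{1}{-26} = -5 - \frac{1}{26} = - \frac{131}{26}$)
$s{\left(H \right)} = 1$
$c = - \frac{176218}{13}$ ($c = -294 + 2632 \left(- \frac{131}{26}\right) = -294 - \frac{172396}{13} = - \frac{176218}{13} \approx -13555.0$)
$\frac{1}{c - \left(-1071960 - s{\left(903 \right)}\right)} = \frac{1}{- \frac{176218}{13} + \left(\left(1 + 1246322\right) - 174362\right)} = \frac{1}{- \frac{176218}{13} + \left(1246323 - 174362\right)} = \frac{1}{- \frac{176218}{13} + 1071961} = \frac{1}{\frac{13759275}{13}} = \frac{13}{13759275}$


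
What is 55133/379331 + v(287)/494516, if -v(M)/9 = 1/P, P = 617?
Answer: 16821977523497/115740098507132 ≈ 0.14534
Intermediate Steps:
v(M) = -9/617
55133/379331 + v(287)/494516 = 55133/379331 - 9/617/494516 = 55133*(1/379331) - 9/617*1/494516 = 55133/379331 - 9/305116372 = 16821977523497/115740098507132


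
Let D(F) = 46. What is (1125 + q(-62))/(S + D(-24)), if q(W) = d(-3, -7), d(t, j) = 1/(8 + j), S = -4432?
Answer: -563/2193 ≈ -0.25673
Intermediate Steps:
q(W) = 1 (q(W) = 1/(8 - 7) = 1/1 = 1)
(1125 + q(-62))/(S + D(-24)) = (1125 + 1)/(-4432 + 46) = 1126/(-4386) = 1126*(-1/4386) = -563/2193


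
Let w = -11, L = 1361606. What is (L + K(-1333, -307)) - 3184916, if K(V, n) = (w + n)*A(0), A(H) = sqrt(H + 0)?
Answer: -1823310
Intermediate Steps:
A(H) = sqrt(H)
K(V, n) = 0 (K(V, n) = (-11 + n)*sqrt(0) = (-11 + n)*0 = 0)
(L + K(-1333, -307)) - 3184916 = (1361606 + 0) - 3184916 = 1361606 - 3184916 = -1823310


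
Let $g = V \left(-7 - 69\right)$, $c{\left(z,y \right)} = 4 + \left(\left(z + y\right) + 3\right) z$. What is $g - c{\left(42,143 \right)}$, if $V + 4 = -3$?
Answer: $-7368$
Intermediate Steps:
$V = -7$ ($V = -4 - 3 = -7$)
$c{\left(z,y \right)} = 4 + z \left(3 + y + z\right)$ ($c{\left(z,y \right)} = 4 + \left(\left(y + z\right) + 3\right) z = 4 + \left(3 + y + z\right) z = 4 + z \left(3 + y + z\right)$)
$g = 532$ ($g = - 7 \left(-7 - 69\right) = \left(-7\right) \left(-76\right) = 532$)
$g - c{\left(42,143 \right)} = 532 - \left(4 + 42^{2} + 3 \cdot 42 + 143 \cdot 42\right) = 532 - \left(4 + 1764 + 126 + 6006\right) = 532 - 7900 = -7368$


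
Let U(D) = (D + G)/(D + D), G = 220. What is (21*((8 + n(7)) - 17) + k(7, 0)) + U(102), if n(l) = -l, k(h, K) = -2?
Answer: -34315/102 ≈ -336.42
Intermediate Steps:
U(D) = (220 + D)/(2*D) (U(D) = (D + 220)/(D + D) = (220 + D)/((2*D)) = (220 + D)*(1/(2*D)) = (220 + D)/(2*D))
(21*((8 + n(7)) - 17) + k(7, 0)) + U(102) = (21*((8 - 1*7) - 17) - 2) + (½)*(220 + 102)/102 = (21*((8 - 7) - 17) - 2) + (½)*(1/102)*322 = (21*(1 - 17) - 2) + 161/102 = (21*(-16) - 2) + 161/102 = (-336 - 2) + 161/102 = -338 + 161/102 = -34315/102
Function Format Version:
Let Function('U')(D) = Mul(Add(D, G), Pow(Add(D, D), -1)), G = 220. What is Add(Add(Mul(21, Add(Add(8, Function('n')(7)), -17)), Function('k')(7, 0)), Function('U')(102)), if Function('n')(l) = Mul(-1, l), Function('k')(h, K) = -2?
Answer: Rational(-34315, 102) ≈ -336.42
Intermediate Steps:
Function('U')(D) = Mul(Rational(1, 2), Pow(D, -1), Add(220, D)) (Function('U')(D) = Mul(Add(D, 220), Pow(Add(D, D), -1)) = Mul(Add(220, D), Pow(Mul(2, D), -1)) = Mul(Add(220, D), Mul(Rational(1, 2), Pow(D, -1))) = Mul(Rational(1, 2), Pow(D, -1), Add(220, D)))
Add(Add(Mul(21, Add(Add(8, Function('n')(7)), -17)), Function('k')(7, 0)), Function('U')(102)) = Add(Add(Mul(21, Add(Add(8, Mul(-1, 7)), -17)), -2), Mul(Rational(1, 2), Pow(102, -1), Add(220, 102))) = Add(Add(Mul(21, Add(Add(8, -7), -17)), -2), Mul(Rational(1, 2), Rational(1, 102), 322)) = Add(Add(Mul(21, Add(1, -17)), -2), Rational(161, 102)) = Add(Add(Mul(21, -16), -2), Rational(161, 102)) = Add(Add(-336, -2), Rational(161, 102)) = Add(-338, Rational(161, 102)) = Rational(-34315, 102)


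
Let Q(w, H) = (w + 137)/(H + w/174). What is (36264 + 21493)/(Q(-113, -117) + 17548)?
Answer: 168906221/51317276 ≈ 3.2914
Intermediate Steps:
Q(w, H) = (137 + w)/(H + w/174) (Q(w, H) = (137 + w)/(H + w*(1/174)) = (137 + w)/(H + w/174))
(36264 + 21493)/(Q(-113, -117) + 17548) = (36264 + 21493)/(174*(137 - 113)/(-113 + 174*(-117)) + 17548) = 57757/(174*24/(-113 - 20358) + 17548) = 57757/(174*24/(-20471) + 17548) = 57757/(174*(-1/20471)*24 + 17548) = 57757/(-4176/20471 + 17548) = 57757/(359220932/20471) = 57757*(20471/359220932) = 168906221/51317276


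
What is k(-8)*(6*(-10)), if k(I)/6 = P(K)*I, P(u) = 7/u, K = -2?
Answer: -10080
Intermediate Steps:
k(I) = -21*I (k(I) = 6*((7/(-2))*I) = 6*((7*(-½))*I) = 6*(-7*I/2) = -21*I)
k(-8)*(6*(-10)) = (-21*(-8))*(6*(-10)) = 168*(-60) = -10080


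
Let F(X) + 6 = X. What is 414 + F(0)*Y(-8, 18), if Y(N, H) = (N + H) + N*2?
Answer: 450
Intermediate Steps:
F(X) = -6 + X
Y(N, H) = H + 3*N (Y(N, H) = (H + N) + 2*N = H + 3*N)
414 + F(0)*Y(-8, 18) = 414 + (-6 + 0)*(18 + 3*(-8)) = 414 - 6*(18 - 24) = 414 - 6*(-6) = 414 + 36 = 450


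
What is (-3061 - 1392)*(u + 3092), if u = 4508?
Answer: -33842800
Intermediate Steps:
(-3061 - 1392)*(u + 3092) = (-3061 - 1392)*(4508 + 3092) = -4453*7600 = -33842800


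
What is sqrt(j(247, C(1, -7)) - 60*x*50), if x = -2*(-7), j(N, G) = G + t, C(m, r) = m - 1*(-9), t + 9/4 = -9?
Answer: I*sqrt(168005)/2 ≈ 204.94*I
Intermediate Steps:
t = -45/4 (t = -9/4 - 9 = -45/4 ≈ -11.250)
C(m, r) = 9 + m (C(m, r) = m + 9 = 9 + m)
j(N, G) = -45/4 + G (j(N, G) = G - 45/4 = -45/4 + G)
x = 14
sqrt(j(247, C(1, -7)) - 60*x*50) = sqrt((-45/4 + (9 + 1)) - 60*14*50) = sqrt((-45/4 + 10) - 840*50) = sqrt(-5/4 - 42000) = sqrt(-168005/4) = I*sqrt(168005)/2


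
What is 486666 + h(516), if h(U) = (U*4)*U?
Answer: 1551690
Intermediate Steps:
h(U) = 4*U² (h(U) = (4*U)*U = 4*U²)
486666 + h(516) = 486666 + 4*516² = 486666 + 4*266256 = 486666 + 1065024 = 1551690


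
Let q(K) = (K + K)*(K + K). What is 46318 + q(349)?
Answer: 533522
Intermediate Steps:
q(K) = 4*K**2 (q(K) = (2*K)*(2*K) = 4*K**2)
46318 + q(349) = 46318 + 4*349**2 = 46318 + 4*121801 = 46318 + 487204 = 533522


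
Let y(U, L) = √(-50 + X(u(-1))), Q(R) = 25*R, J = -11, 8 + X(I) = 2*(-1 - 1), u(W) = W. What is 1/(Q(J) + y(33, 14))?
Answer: -275/75687 - I*√62/75687 ≈ -0.0036334 - 0.00010403*I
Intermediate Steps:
X(I) = -12 (X(I) = -8 + 2*(-1 - 1) = -8 + 2*(-2) = -8 - 4 = -12)
y(U, L) = I*√62 (y(U, L) = √(-50 - 12) = √(-62) = I*√62)
1/(Q(J) + y(33, 14)) = 1/(25*(-11) + I*√62) = 1/(-275 + I*√62)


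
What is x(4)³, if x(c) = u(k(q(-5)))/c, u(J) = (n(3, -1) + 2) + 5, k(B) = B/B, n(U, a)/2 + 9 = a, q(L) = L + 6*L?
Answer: -2197/64 ≈ -34.328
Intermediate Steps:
q(L) = 7*L
n(U, a) = -18 + 2*a
k(B) = 1
u(J) = -13 (u(J) = ((-18 + 2*(-1)) + 2) + 5 = ((-18 - 2) + 2) + 5 = (-20 + 2) + 5 = -18 + 5 = -13)
x(c) = -13/c
x(4)³ = (-13/4)³ = -2197/64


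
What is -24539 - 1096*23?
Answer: -49747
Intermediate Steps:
-24539 - 1096*23 = -24539 - 25208 = -49747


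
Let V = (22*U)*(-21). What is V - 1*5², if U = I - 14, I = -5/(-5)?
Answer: 5981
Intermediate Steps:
I = 1 (I = -5*(-⅕) = 1)
U = -13 (U = 1 - 14 = -13)
V = 6006 (V = (22*(-13))*(-21) = -286*(-21) = 6006)
V - 1*5² = 6006 - 1*5² = 6006 - 1*25 = 6006 - 25 = 5981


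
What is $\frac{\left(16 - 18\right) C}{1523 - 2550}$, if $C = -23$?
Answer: $- \frac{46}{1027} \approx -0.044791$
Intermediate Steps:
$\frac{\left(16 - 18\right) C}{1523 - 2550} = \frac{\left(16 - 18\right) \left(-23\right)}{1523 - 2550} = \frac{\left(-2\right) \left(-23\right)}{-1027} = 46 \left(- \frac{1}{1027}\right) = - \frac{46}{1027}$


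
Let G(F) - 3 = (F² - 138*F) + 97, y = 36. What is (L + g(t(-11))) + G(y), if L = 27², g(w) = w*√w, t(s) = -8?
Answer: -2843 - 16*I*√2 ≈ -2843.0 - 22.627*I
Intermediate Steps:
g(w) = w^(3/2)
G(F) = 100 + F² - 138*F (G(F) = 3 + ((F² - 138*F) + 97) = 3 + (97 + F² - 138*F) = 100 + F² - 138*F)
L = 729
(L + g(t(-11))) + G(y) = (729 + (-8)^(3/2)) + (100 + 36² - 138*36) = (729 - 16*I*√2) + (100 + 1296 - 4968) = (729 - 16*I*√2) - 3572 = -2843 - 16*I*√2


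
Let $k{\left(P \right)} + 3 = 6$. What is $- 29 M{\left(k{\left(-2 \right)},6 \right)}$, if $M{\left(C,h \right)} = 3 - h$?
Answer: $87$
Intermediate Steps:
$k{\left(P \right)} = 3$ ($k{\left(P \right)} = -3 + 6 = 3$)
$- 29 M{\left(k{\left(-2 \right)},6 \right)} = - 29 \left(3 - 6\right) = \left(-29\right) \left(-3\right) = 87$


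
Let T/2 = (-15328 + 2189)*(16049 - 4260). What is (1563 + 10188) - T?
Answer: 309803093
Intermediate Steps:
T = -309791342 (T = 2*((-15328 + 2189)*(16049 - 4260)) = 2*(-13139*11789) = 2*(-154895671) = -309791342)
(1563 + 10188) - T = (1563 + 10188) - 1*(-309791342) = 11751 + 309791342 = 309803093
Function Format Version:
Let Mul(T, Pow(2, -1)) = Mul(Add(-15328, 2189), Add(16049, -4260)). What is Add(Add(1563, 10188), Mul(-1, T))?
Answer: 309803093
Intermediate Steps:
T = -309791342 (T = Mul(2, Mul(Add(-15328, 2189), Add(16049, -4260))) = Mul(2, Mul(-13139, 11789)) = Mul(2, -154895671) = -309791342)
Add(Add(1563, 10188), Mul(-1, T)) = Add(Add(1563, 10188), Mul(-1, -309791342)) = Add(11751, 309791342) = 309803093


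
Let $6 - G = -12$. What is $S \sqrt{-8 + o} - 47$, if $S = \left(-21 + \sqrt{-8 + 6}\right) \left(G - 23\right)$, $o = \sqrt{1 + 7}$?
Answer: $-47 + i \sqrt{8 - 2 \sqrt{2}} \left(105 - 5 i \sqrt{2}\right) \approx -30.92 + 238.78 i$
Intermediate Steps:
$G = 18$ ($G = 6 - -12 = 6 + 12 = 18$)
$o = 2 \sqrt{2}$ ($o = \sqrt{8} = 2 \sqrt{2} \approx 2.8284$)
$S = 105 - 5 i \sqrt{2}$ ($S = \left(-21 + \sqrt{-8 + 6}\right) \left(18 - 23\right) = \left(-21 + \sqrt{-2}\right) \left(-5\right) = \left(-21 + i \sqrt{2}\right) \left(-5\right) = 105 - 5 i \sqrt{2} \approx 105.0 - 7.0711 i$)
$S \sqrt{-8 + o} - 47 = \left(105 - 5 i \sqrt{2}\right) \sqrt{-8 + 2 \sqrt{2}} - 47 = \sqrt{-8 + 2 \sqrt{2}} \left(105 - 5 i \sqrt{2}\right) - 47 = -47 + \sqrt{-8 + 2 \sqrt{2}} \left(105 - 5 i \sqrt{2}\right)$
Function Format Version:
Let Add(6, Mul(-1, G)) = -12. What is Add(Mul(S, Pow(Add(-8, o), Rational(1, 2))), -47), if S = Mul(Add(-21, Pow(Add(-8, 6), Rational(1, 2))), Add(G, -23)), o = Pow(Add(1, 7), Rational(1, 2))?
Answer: Add(-47, Mul(I, Pow(Add(8, Mul(-2, Pow(2, Rational(1, 2)))), Rational(1, 2)), Add(105, Mul(-5, I, Pow(2, Rational(1, 2)))))) ≈ Add(-30.920, Mul(238.78, I))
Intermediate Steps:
G = 18 (G = Add(6, Mul(-1, -12)) = Add(6, 12) = 18)
o = Mul(2, Pow(2, Rational(1, 2))) (o = Pow(8, Rational(1, 2)) = Mul(2, Pow(2, Rational(1, 2))) ≈ 2.8284)
S = Add(105, Mul(-5, I, Pow(2, Rational(1, 2)))) (S = Mul(Add(-21, Pow(Add(-8, 6), Rational(1, 2))), Add(18, -23)) = Mul(Add(-21, Pow(-2, Rational(1, 2))), -5) = Mul(Add(-21, Mul(I, Pow(2, Rational(1, 2)))), -5) = Add(105, Mul(-5, I, Pow(2, Rational(1, 2)))) ≈ Add(105.00, Mul(-7.0711, I)))
Add(Mul(S, Pow(Add(-8, o), Rational(1, 2))), -47) = Add(Mul(Add(105, Mul(-5, I, Pow(2, Rational(1, 2)))), Pow(Add(-8, Mul(2, Pow(2, Rational(1, 2)))), Rational(1, 2))), -47) = Add(Mul(Pow(Add(-8, Mul(2, Pow(2, Rational(1, 2)))), Rational(1, 2)), Add(105, Mul(-5, I, Pow(2, Rational(1, 2))))), -47) = Add(-47, Mul(Pow(Add(-8, Mul(2, Pow(2, Rational(1, 2)))), Rational(1, 2)), Add(105, Mul(-5, I, Pow(2, Rational(1, 2))))))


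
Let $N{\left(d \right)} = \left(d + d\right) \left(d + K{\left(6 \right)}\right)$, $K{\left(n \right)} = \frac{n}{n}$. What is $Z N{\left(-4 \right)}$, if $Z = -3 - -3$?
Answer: $0$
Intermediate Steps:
$Z = 0$ ($Z = -3 + 3 = 0$)
$K{\left(n \right)} = 1$
$N{\left(d \right)} = 2 d \left(1 + d\right)$ ($N{\left(d \right)} = \left(d + d\right) \left(d + 1\right) = 2 d \left(1 + d\right)$)
$Z N{\left(-4 \right)} = 0 \cdot 2 \left(-4\right) \left(1 - 4\right) = 0 \cdot 2 \left(-4\right) \left(-3\right) = 0 \cdot 24 = 0$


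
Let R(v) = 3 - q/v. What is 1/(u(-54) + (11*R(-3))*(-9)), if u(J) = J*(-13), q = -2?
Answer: 1/471 ≈ 0.0021231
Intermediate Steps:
u(J) = -13*J
R(v) = 3 + 2/v (R(v) = 3 - (-2)/v = 3 + 2/v)
1/(u(-54) + (11*R(-3))*(-9)) = 1/(-13*(-54) + (11*(3 + 2/(-3)))*(-9)) = 1/(702 + (11*(3 + 2*(-⅓)))*(-9)) = 1/(702 + (11*(3 - ⅔))*(-9)) = 1/(702 + (11*(7/3))*(-9)) = 1/(702 + (77/3)*(-9)) = 1/(702 - 231) = 1/471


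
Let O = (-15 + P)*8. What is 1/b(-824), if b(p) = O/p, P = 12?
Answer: 103/3 ≈ 34.333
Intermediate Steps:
O = -24 (O = (-15 + 12)*8 = -3*8 = -24)
b(p) = -24/p
1/b(-824) = 1/(-24/(-824)) = 1/(-24*(-1/824)) = 1/(3/103) = 103/3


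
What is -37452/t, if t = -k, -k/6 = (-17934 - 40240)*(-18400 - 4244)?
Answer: -3121/658646028 ≈ -4.7385e-6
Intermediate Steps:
k = -7903752336 (k = -6*(-17934 - 40240)*(-18400 - 4244) = -(-349044)*(-22644) = -6*1317292056 = -7903752336)
t = 7903752336 (t = -1*(-7903752336) = 7903752336)
-37452/t = -37452/7903752336 = -37452*1/7903752336 = -3121/658646028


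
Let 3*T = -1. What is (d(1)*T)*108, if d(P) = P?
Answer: -36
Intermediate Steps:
T = -1/3 (T = (1/3)*(-1) = -1/3 ≈ -0.33333)
(d(1)*T)*108 = (1*(-1/3))*108 = -1/3*108 = -36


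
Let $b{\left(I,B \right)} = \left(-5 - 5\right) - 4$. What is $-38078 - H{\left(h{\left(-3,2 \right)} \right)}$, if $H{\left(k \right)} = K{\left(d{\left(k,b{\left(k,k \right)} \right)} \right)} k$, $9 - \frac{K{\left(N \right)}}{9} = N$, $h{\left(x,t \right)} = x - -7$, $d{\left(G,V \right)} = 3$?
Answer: $-38294$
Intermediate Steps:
$b{\left(I,B \right)} = -14$ ($b{\left(I,B \right)} = -10 - 4 = -14$)
$h{\left(x,t \right)} = 7 + x$ ($h{\left(x,t \right)} = x + 7 = 7 + x$)
$K{\left(N \right)} = 81 - 9 N$
$H{\left(k \right)} = 54 k$ ($H{\left(k \right)} = \left(81 - 27\right) k = 54 k$)
$-38078 - H{\left(h{\left(-3,2 \right)} \right)} = -38078 - 54 \left(7 - 3\right) = -38078 - 54 \cdot 4 = -38078 - 216 = -38294$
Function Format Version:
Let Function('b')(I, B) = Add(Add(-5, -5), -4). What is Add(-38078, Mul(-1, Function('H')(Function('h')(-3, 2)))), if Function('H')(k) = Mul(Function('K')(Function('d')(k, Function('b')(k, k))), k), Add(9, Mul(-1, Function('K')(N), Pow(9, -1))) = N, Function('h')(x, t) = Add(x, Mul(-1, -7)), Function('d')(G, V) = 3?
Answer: -38294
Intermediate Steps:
Function('b')(I, B) = -14 (Function('b')(I, B) = Add(-10, -4) = -14)
Function('h')(x, t) = Add(7, x) (Function('h')(x, t) = Add(x, 7) = Add(7, x))
Function('K')(N) = Add(81, Mul(-9, N))
Function('H')(k) = Mul(54, k) (Function('H')(k) = Mul(Add(81, Mul(-9, 3)), k) = Mul(Add(81, -27), k) = Mul(54, k))
Add(-38078, Mul(-1, Function('H')(Function('h')(-3, 2)))) = Add(-38078, Mul(-1, Mul(54, Add(7, -3)))) = Add(-38078, Mul(-1, Mul(54, 4))) = Add(-38078, Mul(-1, 216)) = Add(-38078, -216) = -38294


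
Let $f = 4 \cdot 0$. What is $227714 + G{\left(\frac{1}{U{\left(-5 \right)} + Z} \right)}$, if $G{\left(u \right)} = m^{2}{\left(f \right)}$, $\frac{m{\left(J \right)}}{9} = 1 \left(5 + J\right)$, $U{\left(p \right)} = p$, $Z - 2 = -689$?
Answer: $229739$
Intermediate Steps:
$Z = -687$ ($Z = 2 - 689 = -687$)
$f = 0$
$m{\left(J \right)} = 45 + 9 J$ ($m{\left(J \right)} = 9 \cdot 1 \left(5 + J\right) = 9 \left(5 + J\right) = 45 + 9 J$)
$G{\left(u \right)} = 2025$ ($G{\left(u \right)} = \left(45 + 9 \cdot 0\right)^{2} = \left(45 + 0\right)^{2} = 45^{2} = 2025$)
$227714 + G{\left(\frac{1}{U{\left(-5 \right)} + Z} \right)} = 227714 + 2025 = 229739$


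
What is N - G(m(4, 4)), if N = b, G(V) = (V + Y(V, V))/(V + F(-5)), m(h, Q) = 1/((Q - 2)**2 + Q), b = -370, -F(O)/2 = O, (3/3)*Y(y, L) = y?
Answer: -29972/81 ≈ -370.02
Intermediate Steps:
Y(y, L) = y
F(O) = -2*O
m(h, Q) = 1/(Q + (-2 + Q)**2) (m(h, Q) = 1/((-2 + Q)**2 + Q) = 1/(Q + (-2 + Q)**2))
G(V) = 2*V/(10 + V) (G(V) = (V + V)/(V - 2*(-5)) = (2*V)/(V + 10) = (2*V)/(10 + V) = 2*V/(10 + V))
N = -370
N - G(m(4, 4)) = -370 - 2/((4 + (-2 + 4)**2)*(10 + 1/(4 + (-2 + 4)**2))) = -370 - 2/((4 + 2**2)*(10 + 1/(4 + 2**2))) = -370 - 2/((4 + 4)*(10 + 1/(4 + 4))) = -370 - 2/(8*(10 + 1/8)) = -370 - 2/(8*81/8) = -370 - 2*8/(8*81) = -370 - 1*2/81 = -370 - 2/81 = -29972/81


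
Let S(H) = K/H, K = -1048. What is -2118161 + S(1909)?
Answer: -4043570397/1909 ≈ -2.1182e+6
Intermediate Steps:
S(H) = -1048/H
-2118161 + S(1909) = -2118161 - 1048/1909 = -4043570397/1909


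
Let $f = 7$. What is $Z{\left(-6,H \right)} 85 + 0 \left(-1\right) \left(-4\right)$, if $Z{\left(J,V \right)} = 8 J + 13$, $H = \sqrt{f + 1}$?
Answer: $-2975$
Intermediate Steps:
$H = 2 \sqrt{2}$ ($H = \sqrt{7 + 1} = \sqrt{8} = 2 \sqrt{2} \approx 2.8284$)
$Z{\left(J,V \right)} = 13 + 8 J$
$Z{\left(-6,H \right)} 85 + 0 \left(-1\right) \left(-4\right) = \left(13 + 8 \left(-6\right)\right) 85 + 0 \left(-1\right) \left(-4\right) = \left(13 - 48\right) 85 + 0 \left(-4\right) = \left(-35\right) 85 + 0 = -2975 + 0 = -2975$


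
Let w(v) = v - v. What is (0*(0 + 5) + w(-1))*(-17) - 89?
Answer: -89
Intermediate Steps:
w(v) = 0
(0*(0 + 5) + w(-1))*(-17) - 89 = (0*(0 + 5) + 0)*(-17) - 89 = (0*5 + 0)*(-17) - 89 = (0 + 0)*(-17) - 89 = 0*(-17) - 89 = 0 - 89 = -89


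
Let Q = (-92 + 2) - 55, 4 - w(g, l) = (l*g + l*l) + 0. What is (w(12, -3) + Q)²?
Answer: 12996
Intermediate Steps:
w(g, l) = 4 - l² - g*l (w(g, l) = 4 - ((l*g + l*l) + 0) = 4 - ((g*l + l²) + 0) = 4 - ((l² + g*l) + 0) = 4 - (l² + g*l) = 4 + (-l² - g*l) = 4 - l² - g*l)
Q = -145 (Q = -90 - 55 = -145)
(w(12, -3) + Q)² = ((4 - 1*(-3)² - 1*12*(-3)) - 145)² = ((4 - 1*9 + 36) - 145)² = ((4 - 9 + 36) - 145)² = (31 - 145)² = (-114)² = 12996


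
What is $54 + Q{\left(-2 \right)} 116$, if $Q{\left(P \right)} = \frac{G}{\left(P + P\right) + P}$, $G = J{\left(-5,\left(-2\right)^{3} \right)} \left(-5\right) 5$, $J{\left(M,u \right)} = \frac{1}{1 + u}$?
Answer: $- \frac{316}{21} \approx -15.048$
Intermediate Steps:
$G = \frac{25}{7}$ ($G = \frac{1}{1 + \left(-2\right)^{3}} \left(-5\right) 5 = \frac{1}{1 - 8} \left(-5\right) 5 = \frac{1}{-7} \left(-5\right) 5 = \left(- \frac{1}{7}\right) \left(-5\right) 5 = \frac{5}{7} \cdot 5 = \frac{25}{7} \approx 3.5714$)
$Q{\left(P \right)} = \frac{25}{21 P}$ ($Q{\left(P \right)} = \frac{25}{7 \left(\left(P + P\right) + P\right)} = \frac{25}{7 \left(2 P + P\right)} = \frac{25}{7 \cdot 3 P} = \frac{25 \frac{1}{3 P}}{7} = \frac{25}{21 P}$)
$54 + Q{\left(-2 \right)} 116 = 54 + \frac{25}{21 \left(-2\right)} 116 = 54 + \frac{25}{21} \left(- \frac{1}{2}\right) 116 = 54 - \frac{1450}{21} = - \frac{316}{21}$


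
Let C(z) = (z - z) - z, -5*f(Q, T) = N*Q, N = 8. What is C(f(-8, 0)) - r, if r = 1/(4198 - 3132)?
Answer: -68229/5330 ≈ -12.801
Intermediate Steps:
f(Q, T) = -8*Q/5
C(z) = -z (C(z) = 0 - z = -z)
r = 1/1066 ≈ 0.00093809
C(f(-8, 0)) - r = -(-8)*(-8)/5 - 1*1/1066 = -1*64/5 - 1/1066 = -64/5 - 1/1066 = -68229/5330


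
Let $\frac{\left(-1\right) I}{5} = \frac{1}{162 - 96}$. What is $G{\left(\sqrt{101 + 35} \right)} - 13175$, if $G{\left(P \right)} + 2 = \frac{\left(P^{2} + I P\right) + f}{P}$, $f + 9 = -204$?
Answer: $- \frac{869687}{66} - \frac{77 \sqrt{34}}{68} \approx -13184.0$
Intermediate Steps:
$f = -213$ ($f = -9 - 204 = -213$)
$I = - \frac{5}{66}$ ($I = - \frac{5}{162 - 96} = - \frac{5}{66} \approx -0.075758$)
$G{\left(P \right)} = -2 + \frac{-213 + P^{2} - \frac{5 P}{66}}{P}$ ($G{\left(P \right)} = -2 + \frac{\left(P^{2} - \frac{5 P}{66}\right) - 213}{P} = -2 + \frac{-213 + P^{2} - \frac{5 P}{66}}{P}$)
$G{\left(\sqrt{101 + 35} \right)} - 13175 = \left(- \frac{137}{66} + \sqrt{101 + 35} - \frac{213}{\sqrt{101 + 35}}\right) - 13175 = \left(- \frac{137}{66} + \sqrt{136} - \frac{213}{\sqrt{136}}\right) - 13175 = \left(- \frac{137}{66} + 2 \sqrt{34} - \frac{213}{2 \sqrt{34}}\right) - 13175 = \left(- \frac{137}{66} + 2 \sqrt{34} - 213 \frac{\sqrt{34}}{68}\right) - 13175 = \left(- \frac{137}{66} + 2 \sqrt{34} - \frac{213 \sqrt{34}}{68}\right) - 13175 = \left(- \frac{137}{66} - \frac{77 \sqrt{34}}{68}\right) - 13175 = - \frac{869687}{66} - \frac{77 \sqrt{34}}{68}$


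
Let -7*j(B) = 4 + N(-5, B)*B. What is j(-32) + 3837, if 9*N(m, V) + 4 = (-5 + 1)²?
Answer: 80693/21 ≈ 3842.5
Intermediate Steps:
N(m, V) = 4/3 (N(m, V) = -4/9 + (-5 + 1)²/9 = -4/9 + (⅑)*(-4)² = -4/9 + (⅑)*16 = -4/9 + 16/9 = 4/3)
j(B) = -4/7 - 4*B/21 (j(B) = -(4 + 4*B/3)/7 = -4/7 - 4*B/21)
j(-32) + 3837 = (-4/7 - 4/21*(-32)) + 3837 = (-4/7 + 128/21) + 3837 = 116/21 + 3837 = 80693/21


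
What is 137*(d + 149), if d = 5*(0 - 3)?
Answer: 18358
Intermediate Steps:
d = -15 (d = 5*(-3) = -15)
137*(d + 149) = 137*(-15 + 149) = 137*134 = 18358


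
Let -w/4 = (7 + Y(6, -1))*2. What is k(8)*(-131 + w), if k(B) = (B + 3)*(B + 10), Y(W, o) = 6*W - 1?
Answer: -92466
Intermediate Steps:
Y(W, o) = -1 + 6*W
k(B) = (3 + B)*(10 + B)
w = -336 (w = -4*(7 + (-1 + 6*6))*2 = -4*(7 + (-1 + 36))*2 = -4*(7 + 35)*2 = -168*2 = -4*84 = -336)
k(8)*(-131 + w) = (30 + 8**2 + 13*8)*(-131 - 336) = (30 + 64 + 104)*(-467) = 198*(-467) = -92466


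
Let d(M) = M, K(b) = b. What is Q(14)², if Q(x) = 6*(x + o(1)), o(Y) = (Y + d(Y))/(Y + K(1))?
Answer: 8100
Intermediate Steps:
o(Y) = 2*Y/(1 + Y) (o(Y) = (Y + Y)/(Y + 1) = (2*Y)/(1 + Y) = 2*Y/(1 + Y))
Q(x) = 6 + 6*x (Q(x) = 6*(x + 2*1/(1 + 1)) = 6*(x + 2*1/2) = 6*(x + 2*1*(½)) = 6*(x + 1) = 6*(1 + x) = 6 + 6*x)
Q(14)² = (6 + 6*14)² = (6 + 84)² = 90² = 8100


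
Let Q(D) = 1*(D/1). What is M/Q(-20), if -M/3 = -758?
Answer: -1137/10 ≈ -113.70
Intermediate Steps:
M = 2274 (M = -3*(-758) = 2274)
Q(D) = D (Q(D) = 1*(D*1) = 1*D = D)
M/Q(-20) = 2274/(-20) = 2274*(-1/20) = -1137/10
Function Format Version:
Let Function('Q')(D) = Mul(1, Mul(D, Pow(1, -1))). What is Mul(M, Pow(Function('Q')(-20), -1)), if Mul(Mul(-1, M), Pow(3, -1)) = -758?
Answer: Rational(-1137, 10) ≈ -113.70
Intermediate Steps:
M = 2274 (M = Mul(-3, -758) = 2274)
Function('Q')(D) = D (Function('Q')(D) = Mul(1, Mul(D, 1)) = Mul(1, D) = D)
Mul(M, Pow(Function('Q')(-20), -1)) = Mul(2274, Pow(-20, -1)) = Mul(2274, Rational(-1, 20)) = Rational(-1137, 10)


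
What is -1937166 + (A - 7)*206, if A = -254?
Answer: -1990932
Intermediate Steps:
-1937166 + (A - 7)*206 = -1937166 + (-254 - 7)*206 = -1937166 - 261*206 = -1937166 - 53766 = -1990932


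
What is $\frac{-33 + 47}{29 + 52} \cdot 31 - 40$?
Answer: $- \frac{2806}{81} \approx -34.642$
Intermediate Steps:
$\frac{-33 + 47}{29 + 52} \cdot 31 - 40 = \frac{14}{81} \cdot 31 - 40 = \frac{434}{81} - 40 = - \frac{2806}{81}$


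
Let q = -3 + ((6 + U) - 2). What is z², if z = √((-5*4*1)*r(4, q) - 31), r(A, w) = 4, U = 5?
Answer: -111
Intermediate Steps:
q = 6 (q = -3 + ((6 + 5) - 2) = -3 + (11 - 2) = -3 + 9 = 6)
z = I*√111 (z = √((-5*4*1)*4 - 31) = √(-20*1*4 - 31) = √(-20*4 - 31) = √(-80 - 31) = √(-111) = I*√111 ≈ 10.536*I)
z² = (I*√111)² = -111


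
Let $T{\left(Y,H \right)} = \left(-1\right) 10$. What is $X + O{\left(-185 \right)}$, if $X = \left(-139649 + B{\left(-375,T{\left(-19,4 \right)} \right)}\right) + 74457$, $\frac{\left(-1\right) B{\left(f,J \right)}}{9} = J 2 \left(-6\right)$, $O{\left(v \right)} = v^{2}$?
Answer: $-32047$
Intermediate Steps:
$T{\left(Y,H \right)} = -10$
$B{\left(f,J \right)} = 108 J$ ($B{\left(f,J \right)} = - 9 J 2 \left(-6\right) = - 9 \cdot 2 J \left(-6\right) = - 9 \left(- 12 J\right) = 108 J$)
$X = -66272$ ($X = \left(-139649 + 108 \left(-10\right)\right) + 74457 = \left(-139649 - 1080\right) + 74457 = -140729 + 74457 = -66272$)
$X + O{\left(-185 \right)} = -66272 + \left(-185\right)^{2} = -66272 + 34225 = -32047$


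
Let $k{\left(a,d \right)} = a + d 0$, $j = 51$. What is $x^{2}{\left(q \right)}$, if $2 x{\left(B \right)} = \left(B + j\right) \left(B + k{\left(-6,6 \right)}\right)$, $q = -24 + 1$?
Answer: $164836$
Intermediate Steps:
$k{\left(a,d \right)} = a$ ($k{\left(a,d \right)} = a + 0 = a$)
$q = -23$
$x{\left(B \right)} = \frac{\left(-6 + B\right) \left(51 + B\right)}{2}$ ($x{\left(B \right)} = \frac{\left(B + 51\right) \left(B - 6\right)}{2} = \frac{\left(51 + B\right) \left(-6 + B\right)}{2} = \frac{\left(-6 + B\right) \left(51 + B\right)}{2}$)
$x^{2}{\left(q \right)} = \left(-153 + \frac{\left(-23\right)^{2}}{2} + \frac{45}{2} \left(-23\right)\right)^{2} = \left(-153 + \frac{1}{2} \cdot 529 - \frac{1035}{2}\right)^{2} = \left(-153 + \frac{529}{2} - \frac{1035}{2}\right)^{2} = \left(-406\right)^{2} = 164836$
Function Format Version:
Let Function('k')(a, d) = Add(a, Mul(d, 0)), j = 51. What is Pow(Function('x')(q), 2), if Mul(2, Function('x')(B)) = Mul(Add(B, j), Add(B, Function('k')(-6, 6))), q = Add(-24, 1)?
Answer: 164836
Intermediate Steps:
Function('k')(a, d) = a (Function('k')(a, d) = Add(a, 0) = a)
q = -23
Function('x')(B) = Mul(Rational(1, 2), Add(-6, B), Add(51, B)) (Function('x')(B) = Mul(Rational(1, 2), Mul(Add(B, 51), Add(B, -6))) = Mul(Rational(1, 2), Mul(Add(51, B), Add(-6, B))) = Mul(Rational(1, 2), Mul(Add(-6, B), Add(51, B))) = Mul(Rational(1, 2), Add(-6, B), Add(51, B)))
Pow(Function('x')(q), 2) = Pow(Add(-153, Mul(Rational(1, 2), Pow(-23, 2)), Mul(Rational(45, 2), -23)), 2) = Pow(Add(-153, Mul(Rational(1, 2), 529), Rational(-1035, 2)), 2) = Pow(Add(-153, Rational(529, 2), Rational(-1035, 2)), 2) = Pow(-406, 2) = 164836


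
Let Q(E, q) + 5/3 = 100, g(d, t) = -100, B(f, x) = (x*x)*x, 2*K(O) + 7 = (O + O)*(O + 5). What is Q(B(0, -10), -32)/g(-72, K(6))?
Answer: -59/60 ≈ -0.98333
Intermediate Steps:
K(O) = -7/2 + O*(5 + O) (K(O) = -7/2 + ((O + O)*(O + 5))/2 = -7/2 + ((2*O)*(5 + O))/2 = -7/2 + (2*O*(5 + O))/2 = -7/2 + O*(5 + O))
B(f, x) = x**3 (B(f, x) = x**2*x = x**3)
Q(E, q) = 295/3 (Q(E, q) = -5/3 + 100 = 295/3)
Q(B(0, -10), -32)/g(-72, K(6)) = (295/3)/(-100) = (295/3)*(-1/100) = -59/60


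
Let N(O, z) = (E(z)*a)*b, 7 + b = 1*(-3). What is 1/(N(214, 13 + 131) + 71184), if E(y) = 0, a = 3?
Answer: 1/71184 ≈ 1.4048e-5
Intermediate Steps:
b = -10 (b = -7 + 1*(-3) = -7 - 3 = -10)
N(O, z) = 0 (N(O, z) = (0*3)*(-10) = 0*(-10) = 0)
1/(N(214, 13 + 131) + 71184) = 1/(0 + 71184) = 1/71184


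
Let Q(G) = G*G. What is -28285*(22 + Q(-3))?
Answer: -876835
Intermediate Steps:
Q(G) = G²
-28285*(22 + Q(-3)) = -28285*(22 + (-3)²) = -28285*(22 + 9) = -28285*31 = -876835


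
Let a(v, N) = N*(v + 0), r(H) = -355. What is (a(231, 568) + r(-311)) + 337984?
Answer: 468837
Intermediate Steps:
a(v, N) = N*v
(a(231, 568) + r(-311)) + 337984 = (568*231 - 355) + 337984 = (131208 - 355) + 337984 = 130853 + 337984 = 468837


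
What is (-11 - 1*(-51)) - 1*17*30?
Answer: -470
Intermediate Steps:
(-11 - 1*(-51)) - 1*17*30 = (-11 + 51) - 17*30 = 40 - 510 = -470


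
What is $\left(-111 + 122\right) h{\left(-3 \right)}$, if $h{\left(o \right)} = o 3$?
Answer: $-99$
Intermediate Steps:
$h{\left(o \right)} = 3 o$
$\left(-111 + 122\right) h{\left(-3 \right)} = \left(-111 + 122\right) 3 \left(-3\right) = 11 \left(-9\right) = -99$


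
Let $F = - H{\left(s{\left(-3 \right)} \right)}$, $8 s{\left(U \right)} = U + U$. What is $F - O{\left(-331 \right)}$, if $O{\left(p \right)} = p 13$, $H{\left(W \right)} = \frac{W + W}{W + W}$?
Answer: $4302$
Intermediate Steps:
$s{\left(U \right)} = \frac{U}{4}$ ($s{\left(U \right)} = \frac{U + U}{8} = \frac{2 U}{8} = \frac{U}{4}$)
$H{\left(W \right)} = 1$ ($H{\left(W \right)} = \frac{2 W}{2 W} = 2 W \frac{1}{2 W} = 1$)
$F = -1$ ($F = \left(-1\right) 1 = -1$)
$O{\left(p \right)} = 13 p$
$F - O{\left(-331 \right)} = -1 - 13 \left(-331\right) = -1 - -4303 = -1 + 4303 = 4302$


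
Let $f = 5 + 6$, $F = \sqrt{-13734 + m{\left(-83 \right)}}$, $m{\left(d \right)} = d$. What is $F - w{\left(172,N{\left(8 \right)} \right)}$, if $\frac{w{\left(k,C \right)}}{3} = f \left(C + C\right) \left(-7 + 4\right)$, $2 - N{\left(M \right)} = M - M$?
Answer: $396 + i \sqrt{13817} \approx 396.0 + 117.55 i$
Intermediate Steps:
$N{\left(M \right)} = 2$ ($N{\left(M \right)} = 2 - \left(M - M\right) = 2 - 0 = 2 + 0 = 2$)
$F = i \sqrt{13817}$ ($F = \sqrt{-13734 - 83} = \sqrt{-13817} = i \sqrt{13817} \approx 117.55 i$)
$f = 11$
$w{\left(k,C \right)} = - 198 C$ ($w{\left(k,C \right)} = 3 \cdot 11 \left(C + C\right) \left(-7 + 4\right) = 3 \cdot 11 \cdot 2 C \left(-3\right) = 3 \cdot 11 \left(- 6 C\right) = 3 \left(- 66 C\right) = - 198 C$)
$F - w{\left(172,N{\left(8 \right)} \right)} = i \sqrt{13817} - \left(-198\right) 2 = i \sqrt{13817} - -396 = i \sqrt{13817} + 396 = 396 + i \sqrt{13817}$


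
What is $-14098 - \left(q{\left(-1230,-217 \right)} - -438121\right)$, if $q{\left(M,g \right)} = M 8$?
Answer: $-442379$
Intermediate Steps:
$q{\left(M,g \right)} = 8 M$
$-14098 - \left(q{\left(-1230,-217 \right)} - -438121\right) = -14098 - \left(8 \left(-1230\right) - -438121\right) = -14098 - \left(-9840 + 438121\right) = -14098 - 428281 = -442379$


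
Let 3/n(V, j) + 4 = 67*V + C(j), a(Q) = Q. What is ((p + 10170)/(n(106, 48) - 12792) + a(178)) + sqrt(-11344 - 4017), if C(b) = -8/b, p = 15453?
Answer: 31959455669/181590962 + I*sqrt(15361) ≈ 176.0 + 123.94*I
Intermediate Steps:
n(V, j) = 3/(-4 - 8/j + 67*V) (n(V, j) = 3/(-4 + (67*V - 8/j)) = 3/(-4 + (-8/j + 67*V)) = 3/(-4 - 8/j + 67*V))
((p + 10170)/(n(106, 48) - 12792) + a(178)) + sqrt(-11344 - 4017) = ((15453 + 10170)/(-3*48/(8 - 1*48*(-4 + 67*106)) - 12792) + 178) + sqrt(-11344 - 4017) = (25623/(-3*48/(8 - 1*48*(-4 + 7102)) - 12792) + 178) + sqrt(-15361) = (25623/(-3*48/(8 - 1*48*7098) - 12792) + 178) + I*sqrt(15361) = (25623/(-3*48/(8 - 340704) - 12792) + 178) + I*sqrt(15361) = (25623/(-3*48/(-340696) - 12792) + 178) + I*sqrt(15361) = (25623/(-3*48*(-1/340696) - 12792) + 178) + I*sqrt(15361) = (25623/(18/42587 - 12792) + 178) + I*sqrt(15361) = (25623/(-544772886/42587) + 178) + I*sqrt(15361) = (25623*(-42587/544772886) + 178) + I*sqrt(15361) = (-363735567/181590962 + 178) + I*sqrt(15361) = 31959455669/181590962 + I*sqrt(15361)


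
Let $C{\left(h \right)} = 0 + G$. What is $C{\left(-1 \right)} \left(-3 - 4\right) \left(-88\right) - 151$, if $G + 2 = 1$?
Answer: $-767$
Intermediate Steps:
$G = -1$ ($G = -2 + 1 = -1$)
$C{\left(h \right)} = -1$ ($C{\left(h \right)} = 0 - 1 = -1$)
$C{\left(-1 \right)} \left(-3 - 4\right) \left(-88\right) - 151 = - (-3 - 4) \left(-88\right) - 151 = \left(-1\right) \left(-7\right) \left(-88\right) - 151 = 7 \left(-88\right) - 151 = -616 - 151 = -767$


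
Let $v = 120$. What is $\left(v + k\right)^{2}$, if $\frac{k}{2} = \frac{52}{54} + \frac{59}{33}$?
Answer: $\frac{1389351076}{88209} \approx 15751.0$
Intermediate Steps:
$k = \frac{1634}{297}$ ($k = 2 \left(\frac{52}{54} + \frac{59}{33}\right) = 2 \left(52 \cdot \frac{1}{54} + 59 \cdot \frac{1}{33}\right) = 2 \left(\frac{26}{27} + \frac{59}{33}\right) = 2 \cdot \frac{817}{297} = \frac{1634}{297} \approx 5.5017$)
$\left(v + k\right)^{2} = \left(120 + \frac{1634}{297}\right)^{2} = \left(\frac{37274}{297}\right)^{2} = \frac{1389351076}{88209}$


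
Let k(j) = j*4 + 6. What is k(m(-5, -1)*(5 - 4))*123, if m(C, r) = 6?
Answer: 3690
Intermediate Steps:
k(j) = 6 + 4*j (k(j) = 4*j + 6 = 6 + 4*j)
k(m(-5, -1)*(5 - 4))*123 = (6 + 4*(6*(5 - 4)))*123 = (6 + 4*(6*1))*123 = (6 + 4*6)*123 = (6 + 24)*123 = 30*123 = 3690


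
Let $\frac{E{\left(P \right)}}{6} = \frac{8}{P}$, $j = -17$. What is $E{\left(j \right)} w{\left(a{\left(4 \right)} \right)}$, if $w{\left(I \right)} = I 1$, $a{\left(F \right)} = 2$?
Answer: $- \frac{96}{17} \approx -5.6471$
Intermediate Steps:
$w{\left(I \right)} = I$
$E{\left(P \right)} = \frac{48}{P}$ ($E{\left(P \right)} = 6 \frac{8}{P} = \frac{48}{P}$)
$E{\left(j \right)} w{\left(a{\left(4 \right)} \right)} = \frac{48}{-17} \cdot 2 = 48 \left(- \frac{1}{17}\right) 2 = \left(- \frac{48}{17}\right) 2 = - \frac{96}{17}$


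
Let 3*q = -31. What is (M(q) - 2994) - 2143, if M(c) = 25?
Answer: -5112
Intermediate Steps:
q = -31/3 (q = (1/3)*(-31) = -31/3 ≈ -10.333)
(M(q) - 2994) - 2143 = (25 - 2994) - 2143 = -2969 - 2143 = -5112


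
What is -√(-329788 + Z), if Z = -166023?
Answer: -I*√495811 ≈ -704.14*I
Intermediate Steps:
-√(-329788 + Z) = -√(-329788 - 166023) = -√(-495811) = -I*√495811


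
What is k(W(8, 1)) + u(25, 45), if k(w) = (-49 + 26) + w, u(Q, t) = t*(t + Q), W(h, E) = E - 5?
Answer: 3123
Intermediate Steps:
W(h, E) = -5 + E
u(Q, t) = t*(Q + t)
k(w) = -23 + w
k(W(8, 1)) + u(25, 45) = (-23 + (-5 + 1)) + 45*(25 + 45) = (-23 - 4) + 45*70 = -27 + 3150 = 3123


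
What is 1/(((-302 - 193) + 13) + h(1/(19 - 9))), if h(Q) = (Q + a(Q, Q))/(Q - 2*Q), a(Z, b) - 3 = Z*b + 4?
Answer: -10/5531 ≈ -0.0018080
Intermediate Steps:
a(Z, b) = 7 + Z*b (a(Z, b) = 3 + (Z*b + 4) = 3 + (4 + Z*b) = 7 + Z*b)
h(Q) = -(7 + Q + Q**2)/Q (h(Q) = (Q + (7 + Q*Q))/(Q - 2*Q) = (Q + (7 + Q**2))/((-Q)) = (7 + Q + Q**2)*(-1/Q) = -(7 + Q + Q**2)/Q)
1/(((-302 - 193) + 13) + h(1/(19 - 9))) = 1/(((-302 - 193) + 13) + (-1 - 1/(19 - 9) - 7/(1/(19 - 9)))) = 1/((-495 + 13) + (-1 - 1/10 - 7/(1/10))) = 1/(-482 + (-1 - 1*1/10 - 7/1/10)) = 1/(-482 + (-1 - 1/10 - 7*10)) = 1/(-482 + (-1 - 1/10 - 70)) = 1/(-482 - 711/10) = 1/(-5531/10) = -10/5531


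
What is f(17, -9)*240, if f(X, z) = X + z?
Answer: 1920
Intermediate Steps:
f(17, -9)*240 = (17 - 9)*240 = 8*240 = 1920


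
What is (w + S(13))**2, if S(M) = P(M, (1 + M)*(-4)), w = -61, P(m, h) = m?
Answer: 2304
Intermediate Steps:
S(M) = M
(w + S(13))**2 = (-61 + 13)**2 = (-48)**2 = 2304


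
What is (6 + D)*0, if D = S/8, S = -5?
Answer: 0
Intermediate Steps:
D = -5/8 ≈ -0.62500
(6 + D)*0 = (6 - 5/8)*0 = (43/8)*0 = 0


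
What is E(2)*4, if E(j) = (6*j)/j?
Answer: 24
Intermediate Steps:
E(j) = 6
E(2)*4 = 6*4 = 24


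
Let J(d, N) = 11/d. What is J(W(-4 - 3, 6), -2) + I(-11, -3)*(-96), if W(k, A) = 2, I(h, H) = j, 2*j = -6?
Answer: 587/2 ≈ 293.50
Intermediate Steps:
j = -3 (j = (½)*(-6) = -3)
I(h, H) = -3
J(W(-4 - 3, 6), -2) + I(-11, -3)*(-96) = 11/2 - 3*(-96) = 11*(½) + 288 = 11/2 + 288 = 587/2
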